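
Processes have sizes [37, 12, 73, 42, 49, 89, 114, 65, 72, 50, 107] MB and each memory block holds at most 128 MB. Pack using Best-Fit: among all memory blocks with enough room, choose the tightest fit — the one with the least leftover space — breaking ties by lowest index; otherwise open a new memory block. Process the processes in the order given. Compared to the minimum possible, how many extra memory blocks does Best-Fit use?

1

Best-Fit: [37,12,73] [42,49] [89] [114] [65] [72,50] [107] → 7 memory blocks.
Total size 710 MB; any packing needs at least ⌈710/128⌉ = 6 memory blocks.
An optimal packing achieves that bound: [114,12] [107] [89,37] [73,50] [72,49] [65,42] → 6 memory blocks.
Excess: 7 − 6 = 1.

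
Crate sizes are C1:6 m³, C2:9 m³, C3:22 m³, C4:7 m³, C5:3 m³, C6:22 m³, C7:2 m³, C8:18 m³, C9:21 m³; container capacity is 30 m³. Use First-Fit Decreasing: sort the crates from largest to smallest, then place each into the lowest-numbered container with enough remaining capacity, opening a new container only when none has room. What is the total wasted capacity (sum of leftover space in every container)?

10

Sorted descending: 22, 22, 21, 18, 9, 7, 6, 3, 2.
container 1: place 22 m³, 8 m³ left
container 2: place 22 m³, 8 m³ left
container 3: place 21 m³, 9 m³ left
container 4: place 18 m³, 12 m³ left
container 3: place 9 m³, 0 m³ left
container 1: place 7 m³, 1 m³ left
container 2: place 6 m³, 2 m³ left
container 4: place 3 m³, 9 m³ left
container 2: place 2 m³, 0 m³ left
4 containers × 30 m³ = 120 m³; used 110 m³; unused 10 m³.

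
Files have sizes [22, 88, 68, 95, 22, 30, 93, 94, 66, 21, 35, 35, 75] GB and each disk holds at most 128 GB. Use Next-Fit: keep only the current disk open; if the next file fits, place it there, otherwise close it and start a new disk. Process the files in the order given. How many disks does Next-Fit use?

7

disk 1: place 22 GB, 106 GB left
disk 1: place 88 GB, 18 GB left
disk 2: place 68 GB, 60 GB left
disk 3: place 95 GB, 33 GB left
disk 3: place 22 GB, 11 GB left
disk 4: place 30 GB, 98 GB left
disk 4: place 93 GB, 5 GB left
disk 5: place 94 GB, 34 GB left
disk 6: place 66 GB, 62 GB left
disk 6: place 21 GB, 41 GB left
disk 6: place 35 GB, 6 GB left
disk 7: place 35 GB, 93 GB left
disk 7: place 75 GB, 18 GB left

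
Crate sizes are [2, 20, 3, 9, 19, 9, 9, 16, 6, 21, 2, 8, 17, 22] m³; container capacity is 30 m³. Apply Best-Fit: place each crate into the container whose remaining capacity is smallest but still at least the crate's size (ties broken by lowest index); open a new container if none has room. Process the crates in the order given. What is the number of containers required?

2 m³ → container 1 (remaining 28 m³)
20 m³ → container 1 (remaining 8 m³)
3 m³ → container 1 (remaining 5 m³)
9 m³ → container 2 (remaining 21 m³)
19 m³ → container 2 (remaining 2 m³)
9 m³ → container 3 (remaining 21 m³)
9 m³ → container 3 (remaining 12 m³)
16 m³ → container 4 (remaining 14 m³)
6 m³ → container 3 (remaining 6 m³)
21 m³ → container 5 (remaining 9 m³)
2 m³ → container 2 (remaining 0 m³)
8 m³ → container 5 (remaining 1 m³)
17 m³ → container 6 (remaining 13 m³)
22 m³ → container 7 (remaining 8 m³)

7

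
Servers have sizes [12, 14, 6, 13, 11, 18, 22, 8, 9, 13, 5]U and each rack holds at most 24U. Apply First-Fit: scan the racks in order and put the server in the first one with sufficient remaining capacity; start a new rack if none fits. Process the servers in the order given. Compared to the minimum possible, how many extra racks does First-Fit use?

First-Fit: [12,6,5] [14,8] [13,11] [18] [22] [9,13] → 6 racks.
Total size 131U; any packing needs at least ⌈131/24⌉ = 6 racks.
So 6 is already optimal.

0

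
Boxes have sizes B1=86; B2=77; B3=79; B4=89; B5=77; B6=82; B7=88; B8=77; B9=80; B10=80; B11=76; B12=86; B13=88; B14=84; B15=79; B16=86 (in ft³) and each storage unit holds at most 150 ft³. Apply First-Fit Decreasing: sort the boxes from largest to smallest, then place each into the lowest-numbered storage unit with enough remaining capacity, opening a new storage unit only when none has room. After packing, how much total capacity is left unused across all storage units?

1086

Sorted descending: 89, 88, 88, 86, 86, 86, 84, 82, 80, 80, 79, 79, 77, 77, 77, 76.
storage unit 1: place 89 ft³, 61 ft³ left
storage unit 2: place 88 ft³, 62 ft³ left
storage unit 3: place 88 ft³, 62 ft³ left
storage unit 4: place 86 ft³, 64 ft³ left
storage unit 5: place 86 ft³, 64 ft³ left
storage unit 6: place 86 ft³, 64 ft³ left
storage unit 7: place 84 ft³, 66 ft³ left
storage unit 8: place 82 ft³, 68 ft³ left
storage unit 9: place 80 ft³, 70 ft³ left
storage unit 10: place 80 ft³, 70 ft³ left
storage unit 11: place 79 ft³, 71 ft³ left
storage unit 12: place 79 ft³, 71 ft³ left
storage unit 13: place 77 ft³, 73 ft³ left
storage unit 14: place 77 ft³, 73 ft³ left
storage unit 15: place 77 ft³, 73 ft³ left
storage unit 16: place 76 ft³, 74 ft³ left
16 storage units × 150 ft³ = 2400 ft³; used 1314 ft³; unused 1086 ft³.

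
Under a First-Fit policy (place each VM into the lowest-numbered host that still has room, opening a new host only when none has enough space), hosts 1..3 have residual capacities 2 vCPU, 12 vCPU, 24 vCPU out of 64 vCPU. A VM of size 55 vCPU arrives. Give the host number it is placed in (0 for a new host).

No host has ≥ 55 vCPU free, so a new host is opened.

0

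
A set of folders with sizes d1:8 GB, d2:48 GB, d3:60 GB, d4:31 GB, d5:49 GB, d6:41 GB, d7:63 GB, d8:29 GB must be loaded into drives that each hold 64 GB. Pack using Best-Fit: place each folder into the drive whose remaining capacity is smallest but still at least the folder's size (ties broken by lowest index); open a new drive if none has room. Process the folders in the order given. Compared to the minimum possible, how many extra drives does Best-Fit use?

0

Best-Fit: [8,48] [60] [31,29] [49] [41] [63] → 6 drives.
Total size 329 GB; any packing needs at least ⌈329/64⌉ = 6 drives.
So 6 is already optimal.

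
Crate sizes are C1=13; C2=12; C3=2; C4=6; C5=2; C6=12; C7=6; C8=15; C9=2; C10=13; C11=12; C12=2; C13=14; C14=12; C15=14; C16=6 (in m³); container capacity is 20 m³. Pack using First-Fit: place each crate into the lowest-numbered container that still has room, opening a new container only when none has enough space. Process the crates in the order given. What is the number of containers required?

container 1: place C1 (13 m³), 7 m³ left
container 2: place C2 (12 m³), 8 m³ left
container 1: place C3 (2 m³), 5 m³ left
container 2: place C4 (6 m³), 2 m³ left
container 1: place C5 (2 m³), 3 m³ left
container 3: place C6 (12 m³), 8 m³ left
container 3: place C7 (6 m³), 2 m³ left
container 4: place C8 (15 m³), 5 m³ left
container 1: place C9 (2 m³), 1 m³ left
container 5: place C10 (13 m³), 7 m³ left
container 6: place C11 (12 m³), 8 m³ left
container 2: place C12 (2 m³), 0 m³ left
container 7: place C13 (14 m³), 6 m³ left
container 8: place C14 (12 m³), 8 m³ left
container 9: place C15 (14 m³), 6 m³ left
container 5: place C16 (6 m³), 1 m³ left

9 containers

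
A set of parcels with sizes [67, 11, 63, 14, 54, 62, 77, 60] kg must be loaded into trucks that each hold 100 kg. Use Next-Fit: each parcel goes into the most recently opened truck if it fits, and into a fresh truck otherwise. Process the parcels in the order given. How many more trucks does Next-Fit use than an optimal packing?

0

Next-Fit: [67,11] [63,14] [54] [62] [77] [60] → 6 trucks.
6 parcels exceed 50 kg (half the capacity), and no two of those can share a truck, so at least 6 trucks are needed.
So 6 is already optimal.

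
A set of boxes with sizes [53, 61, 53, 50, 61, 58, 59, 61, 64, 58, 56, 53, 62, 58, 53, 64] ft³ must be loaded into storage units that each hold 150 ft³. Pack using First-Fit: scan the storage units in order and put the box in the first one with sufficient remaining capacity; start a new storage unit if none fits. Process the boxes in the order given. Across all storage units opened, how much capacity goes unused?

storage unit 1: place 53 ft³, 97 ft³ left
storage unit 1: place 61 ft³, 36 ft³ left
storage unit 2: place 53 ft³, 97 ft³ left
storage unit 2: place 50 ft³, 47 ft³ left
storage unit 3: place 61 ft³, 89 ft³ left
storage unit 3: place 58 ft³, 31 ft³ left
storage unit 4: place 59 ft³, 91 ft³ left
storage unit 4: place 61 ft³, 30 ft³ left
storage unit 5: place 64 ft³, 86 ft³ left
storage unit 5: place 58 ft³, 28 ft³ left
storage unit 6: place 56 ft³, 94 ft³ left
storage unit 6: place 53 ft³, 41 ft³ left
storage unit 7: place 62 ft³, 88 ft³ left
storage unit 7: place 58 ft³, 30 ft³ left
storage unit 8: place 53 ft³, 97 ft³ left
storage unit 8: place 64 ft³, 33 ft³ left
8 storage units × 150 ft³ = 1200 ft³; used 924 ft³; unused 276 ft³.

276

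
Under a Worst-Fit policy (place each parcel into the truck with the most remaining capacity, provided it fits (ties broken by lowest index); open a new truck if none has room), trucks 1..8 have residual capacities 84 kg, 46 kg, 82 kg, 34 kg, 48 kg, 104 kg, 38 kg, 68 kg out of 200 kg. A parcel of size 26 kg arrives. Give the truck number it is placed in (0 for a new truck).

6

Trucks with room: truck 1 (84 kg), truck 2 (46 kg), truck 3 (82 kg), truck 4 (34 kg), truck 5 (48 kg), truck 6 (104 kg), truck 7 (38 kg), truck 8 (68 kg).
Most room is truck 6 with 104 kg free.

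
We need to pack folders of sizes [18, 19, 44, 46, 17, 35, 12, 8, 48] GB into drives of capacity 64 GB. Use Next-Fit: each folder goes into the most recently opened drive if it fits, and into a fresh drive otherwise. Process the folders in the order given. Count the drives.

Put 18 GB in drive 1; 46 GB remain.
Put 19 GB in drive 1; 27 GB remain.
Put 44 GB in drive 2; 20 GB remain.
Put 46 GB in drive 3; 18 GB remain.
Put 17 GB in drive 3; 1 GB remain.
Put 35 GB in drive 4; 29 GB remain.
Put 12 GB in drive 4; 17 GB remain.
Put 8 GB in drive 4; 9 GB remain.
Put 48 GB in drive 5; 16 GB remain.

5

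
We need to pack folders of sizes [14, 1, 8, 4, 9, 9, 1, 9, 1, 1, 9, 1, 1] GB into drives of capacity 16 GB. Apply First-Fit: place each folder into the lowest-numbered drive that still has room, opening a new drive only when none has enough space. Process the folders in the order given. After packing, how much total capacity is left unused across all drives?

28

Put 14 GB in drive 1; 2 GB remain.
Put 1 GB in drive 1; 1 GB remain.
Put 8 GB in drive 2; 8 GB remain.
Put 4 GB in drive 2; 4 GB remain.
Put 9 GB in drive 3; 7 GB remain.
Put 9 GB in drive 4; 7 GB remain.
Put 1 GB in drive 1; 0 GB remain.
Put 9 GB in drive 5; 7 GB remain.
Put 1 GB in drive 2; 3 GB remain.
Put 1 GB in drive 2; 2 GB remain.
Put 9 GB in drive 6; 7 GB remain.
Put 1 GB in drive 2; 1 GB remain.
Put 1 GB in drive 2; 0 GB remain.
6 drives × 16 GB = 96 GB; used 68 GB; unused 28 GB.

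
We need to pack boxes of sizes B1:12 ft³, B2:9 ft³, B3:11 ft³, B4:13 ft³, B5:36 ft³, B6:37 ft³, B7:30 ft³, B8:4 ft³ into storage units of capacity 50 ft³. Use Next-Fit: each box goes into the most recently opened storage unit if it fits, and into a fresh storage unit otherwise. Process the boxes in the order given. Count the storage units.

storage unit 1: place B1 (12 ft³), 38 ft³ left
storage unit 1: place B2 (9 ft³), 29 ft³ left
storage unit 1: place B3 (11 ft³), 18 ft³ left
storage unit 1: place B4 (13 ft³), 5 ft³ left
storage unit 2: place B5 (36 ft³), 14 ft³ left
storage unit 3: place B6 (37 ft³), 13 ft³ left
storage unit 4: place B7 (30 ft³), 20 ft³ left
storage unit 4: place B8 (4 ft³), 16 ft³ left

4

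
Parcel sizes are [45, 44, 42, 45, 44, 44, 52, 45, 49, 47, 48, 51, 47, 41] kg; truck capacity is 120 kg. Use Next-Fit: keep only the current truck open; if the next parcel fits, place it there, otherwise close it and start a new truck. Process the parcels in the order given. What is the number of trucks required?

Put 45 kg in truck 1; 75 kg remain.
Put 44 kg in truck 1; 31 kg remain.
Put 42 kg in truck 2; 78 kg remain.
Put 45 kg in truck 2; 33 kg remain.
Put 44 kg in truck 3; 76 kg remain.
Put 44 kg in truck 3; 32 kg remain.
Put 52 kg in truck 4; 68 kg remain.
Put 45 kg in truck 4; 23 kg remain.
Put 49 kg in truck 5; 71 kg remain.
Put 47 kg in truck 5; 24 kg remain.
Put 48 kg in truck 6; 72 kg remain.
Put 51 kg in truck 6; 21 kg remain.
Put 47 kg in truck 7; 73 kg remain.
Put 41 kg in truck 7; 32 kg remain.
Final trucks: [45,44] [42,45] [44,44] [52,45] [49,47] [48,51] [47,41].

7 trucks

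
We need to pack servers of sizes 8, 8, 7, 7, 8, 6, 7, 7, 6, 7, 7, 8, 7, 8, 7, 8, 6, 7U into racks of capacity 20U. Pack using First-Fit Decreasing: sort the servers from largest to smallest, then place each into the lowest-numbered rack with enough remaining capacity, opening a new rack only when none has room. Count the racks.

8

Sorted descending: 8, 8, 8, 8, 8, 8, 7, 7, 7, 7, 7, 7, 7, 7, 7, 6, 6, 6.
8U → rack 1 (remaining 12U)
8U → rack 1 (remaining 4U)
8U → rack 2 (remaining 12U)
8U → rack 2 (remaining 4U)
8U → rack 3 (remaining 12U)
8U → rack 3 (remaining 4U)
7U → rack 4 (remaining 13U)
7U → rack 4 (remaining 6U)
7U → rack 5 (remaining 13U)
7U → rack 5 (remaining 6U)
7U → rack 6 (remaining 13U)
7U → rack 6 (remaining 6U)
7U → rack 7 (remaining 13U)
7U → rack 7 (remaining 6U)
7U → rack 8 (remaining 13U)
6U → rack 4 (remaining 0U)
6U → rack 5 (remaining 0U)
6U → rack 6 (remaining 0U)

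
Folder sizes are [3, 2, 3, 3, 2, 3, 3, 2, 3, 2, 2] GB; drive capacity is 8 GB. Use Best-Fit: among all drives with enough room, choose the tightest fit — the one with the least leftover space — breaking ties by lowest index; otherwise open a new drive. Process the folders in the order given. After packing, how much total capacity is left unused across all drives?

4

3 GB → drive 1 (remaining 5 GB)
2 GB → drive 1 (remaining 3 GB)
3 GB → drive 1 (remaining 0 GB)
3 GB → drive 2 (remaining 5 GB)
2 GB → drive 2 (remaining 3 GB)
3 GB → drive 2 (remaining 0 GB)
3 GB → drive 3 (remaining 5 GB)
2 GB → drive 3 (remaining 3 GB)
3 GB → drive 3 (remaining 0 GB)
2 GB → drive 4 (remaining 6 GB)
2 GB → drive 4 (remaining 4 GB)
4 drives × 8 GB = 32 GB; used 28 GB; unused 4 GB.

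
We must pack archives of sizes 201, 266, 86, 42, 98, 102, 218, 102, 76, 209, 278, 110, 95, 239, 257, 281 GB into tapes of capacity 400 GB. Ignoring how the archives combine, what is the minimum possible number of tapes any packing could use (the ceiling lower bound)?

Total size = 201 + 266 + 86 + 42 + 98 + 102 + 218 + 102 + 76 + 209 + 278 + 110 + 95 + 239 + 257 + 281 = 2660 GB.
⌈2660 / 400⌉ = 7.

7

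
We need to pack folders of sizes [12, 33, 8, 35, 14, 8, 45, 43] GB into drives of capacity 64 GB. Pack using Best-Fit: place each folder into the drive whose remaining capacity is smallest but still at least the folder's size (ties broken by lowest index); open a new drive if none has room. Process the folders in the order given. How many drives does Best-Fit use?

drive 1: place 12 GB, 52 GB left
drive 1: place 33 GB, 19 GB left
drive 1: place 8 GB, 11 GB left
drive 2: place 35 GB, 29 GB left
drive 2: place 14 GB, 15 GB left
drive 1: place 8 GB, 3 GB left
drive 3: place 45 GB, 19 GB left
drive 4: place 43 GB, 21 GB left
Final drives: [12,33,8,8] [35,14] [45] [43].

4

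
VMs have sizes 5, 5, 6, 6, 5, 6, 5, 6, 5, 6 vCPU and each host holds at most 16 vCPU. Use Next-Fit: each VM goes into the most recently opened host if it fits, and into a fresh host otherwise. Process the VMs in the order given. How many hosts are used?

5

Put 5 vCPU in host 1; 11 vCPU remain.
Put 5 vCPU in host 1; 6 vCPU remain.
Put 6 vCPU in host 1; 0 vCPU remain.
Put 6 vCPU in host 2; 10 vCPU remain.
Put 5 vCPU in host 2; 5 vCPU remain.
Put 6 vCPU in host 3; 10 vCPU remain.
Put 5 vCPU in host 3; 5 vCPU remain.
Put 6 vCPU in host 4; 10 vCPU remain.
Put 5 vCPU in host 4; 5 vCPU remain.
Put 6 vCPU in host 5; 10 vCPU remain.
Final hosts: [5,5,6] [6,5] [6,5] [6,5] [6].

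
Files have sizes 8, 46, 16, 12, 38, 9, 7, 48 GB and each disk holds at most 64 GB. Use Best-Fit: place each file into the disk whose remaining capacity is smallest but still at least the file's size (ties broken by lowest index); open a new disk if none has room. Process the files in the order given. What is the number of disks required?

Put 8 GB in disk 1; 56 GB remain.
Put 46 GB in disk 1; 10 GB remain.
Put 16 GB in disk 2; 48 GB remain.
Put 12 GB in disk 2; 36 GB remain.
Put 38 GB in disk 3; 26 GB remain.
Put 9 GB in disk 1; 1 GB remain.
Put 7 GB in disk 3; 19 GB remain.
Put 48 GB in disk 4; 16 GB remain.
Final disks: [8,46,9] [16,12] [38,7] [48].

4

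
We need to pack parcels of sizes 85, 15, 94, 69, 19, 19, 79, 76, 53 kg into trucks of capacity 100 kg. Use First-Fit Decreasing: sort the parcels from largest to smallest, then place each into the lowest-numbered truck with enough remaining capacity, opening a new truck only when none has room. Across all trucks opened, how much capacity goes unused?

91

Sorted descending: 94, 85, 79, 76, 69, 53, 19, 19, 15.
Put 94 kg in truck 1; 6 kg remain.
Put 85 kg in truck 2; 15 kg remain.
Put 79 kg in truck 3; 21 kg remain.
Put 76 kg in truck 4; 24 kg remain.
Put 69 kg in truck 5; 31 kg remain.
Put 53 kg in truck 6; 47 kg remain.
Put 19 kg in truck 3; 2 kg remain.
Put 19 kg in truck 4; 5 kg remain.
Put 15 kg in truck 2; 0 kg remain.
6 trucks × 100 kg = 600 kg; used 509 kg; unused 91 kg.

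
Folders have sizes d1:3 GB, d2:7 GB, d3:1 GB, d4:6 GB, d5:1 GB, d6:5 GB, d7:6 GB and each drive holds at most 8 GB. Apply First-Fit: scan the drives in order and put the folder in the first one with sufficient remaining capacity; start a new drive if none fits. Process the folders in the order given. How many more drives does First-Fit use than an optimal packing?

First-Fit: [3,1,1] [7] [6] [5] [6] → 5 drives.
Total size 29 GB; any packing needs at least ⌈29/8⌉ = 4 drives.
An optimal packing achieves that bound: [7,1] [6,1] [6] [5,3] → 4 drives.
Excess: 5 − 4 = 1.

1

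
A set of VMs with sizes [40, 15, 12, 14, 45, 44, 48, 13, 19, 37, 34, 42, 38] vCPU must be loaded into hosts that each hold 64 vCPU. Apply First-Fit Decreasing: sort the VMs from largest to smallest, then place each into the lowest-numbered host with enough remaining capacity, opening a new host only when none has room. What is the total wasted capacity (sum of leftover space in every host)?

111

Sorted descending: 48, 45, 44, 42, 40, 38, 37, 34, 19, 15, 14, 13, 12.
host 1: place 48 vCPU, 16 vCPU left
host 2: place 45 vCPU, 19 vCPU left
host 3: place 44 vCPU, 20 vCPU left
host 4: place 42 vCPU, 22 vCPU left
host 5: place 40 vCPU, 24 vCPU left
host 6: place 38 vCPU, 26 vCPU left
host 7: place 37 vCPU, 27 vCPU left
host 8: place 34 vCPU, 30 vCPU left
host 2: place 19 vCPU, 0 vCPU left
host 1: place 15 vCPU, 1 vCPU left
host 3: place 14 vCPU, 6 vCPU left
host 4: place 13 vCPU, 9 vCPU left
host 5: place 12 vCPU, 12 vCPU left
8 hosts × 64 vCPU = 512 vCPU; used 401 vCPU; unused 111 vCPU.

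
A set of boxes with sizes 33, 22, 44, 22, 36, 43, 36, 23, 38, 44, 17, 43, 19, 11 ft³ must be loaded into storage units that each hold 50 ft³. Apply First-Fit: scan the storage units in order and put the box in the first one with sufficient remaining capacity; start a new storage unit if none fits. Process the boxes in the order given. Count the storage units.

33 ft³ → storage unit 1 (remaining 17 ft³)
22 ft³ → storage unit 2 (remaining 28 ft³)
44 ft³ → storage unit 3 (remaining 6 ft³)
22 ft³ → storage unit 2 (remaining 6 ft³)
36 ft³ → storage unit 4 (remaining 14 ft³)
43 ft³ → storage unit 5 (remaining 7 ft³)
36 ft³ → storage unit 6 (remaining 14 ft³)
23 ft³ → storage unit 7 (remaining 27 ft³)
38 ft³ → storage unit 8 (remaining 12 ft³)
44 ft³ → storage unit 9 (remaining 6 ft³)
17 ft³ → storage unit 1 (remaining 0 ft³)
43 ft³ → storage unit 10 (remaining 7 ft³)
19 ft³ → storage unit 7 (remaining 8 ft³)
11 ft³ → storage unit 4 (remaining 3 ft³)

10 storage units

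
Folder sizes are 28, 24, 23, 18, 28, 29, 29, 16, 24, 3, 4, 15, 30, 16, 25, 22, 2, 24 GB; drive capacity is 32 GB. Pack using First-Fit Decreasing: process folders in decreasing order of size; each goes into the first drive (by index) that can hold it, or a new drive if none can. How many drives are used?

Sorted descending: 30, 29, 29, 28, 28, 25, 24, 24, 24, 23, 22, 18, 16, 16, 15, 4, 3, 2.
drive 1: place 30 GB, 2 GB left
drive 2: place 29 GB, 3 GB left
drive 3: place 29 GB, 3 GB left
drive 4: place 28 GB, 4 GB left
drive 5: place 28 GB, 4 GB left
drive 6: place 25 GB, 7 GB left
drive 7: place 24 GB, 8 GB left
drive 8: place 24 GB, 8 GB left
drive 9: place 24 GB, 8 GB left
drive 10: place 23 GB, 9 GB left
drive 11: place 22 GB, 10 GB left
drive 12: place 18 GB, 14 GB left
drive 13: place 16 GB, 16 GB left
drive 13: place 16 GB, 0 GB left
drive 14: place 15 GB, 17 GB left
drive 4: place 4 GB, 0 GB left
drive 2: place 3 GB, 0 GB left
drive 1: place 2 GB, 0 GB left

14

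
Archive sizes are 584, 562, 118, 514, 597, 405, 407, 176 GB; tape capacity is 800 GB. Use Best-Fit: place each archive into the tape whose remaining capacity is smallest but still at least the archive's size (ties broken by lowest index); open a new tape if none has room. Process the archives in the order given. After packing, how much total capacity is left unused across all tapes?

Put 584 GB in tape 1; 216 GB remain.
Put 562 GB in tape 2; 238 GB remain.
Put 118 GB in tape 1; 98 GB remain.
Put 514 GB in tape 3; 286 GB remain.
Put 597 GB in tape 4; 203 GB remain.
Put 405 GB in tape 5; 395 GB remain.
Put 407 GB in tape 6; 393 GB remain.
Put 176 GB in tape 4; 27 GB remain.
6 tapes × 800 GB = 4800 GB; used 3363 GB; unused 1437 GB.

1437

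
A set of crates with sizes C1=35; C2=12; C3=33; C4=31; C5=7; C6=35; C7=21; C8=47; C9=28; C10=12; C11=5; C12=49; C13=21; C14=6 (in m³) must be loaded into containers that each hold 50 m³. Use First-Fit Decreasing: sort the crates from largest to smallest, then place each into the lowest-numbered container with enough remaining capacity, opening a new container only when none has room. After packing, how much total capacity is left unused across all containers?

Sorted descending: 49, 47, 35, 35, 33, 31, 28, 21, 21, 12, 12, 7, 6, 5.
container 1: place 49 m³, 1 m³ left
container 2: place 47 m³, 3 m³ left
container 3: place 35 m³, 15 m³ left
container 4: place 35 m³, 15 m³ left
container 5: place 33 m³, 17 m³ left
container 6: place 31 m³, 19 m³ left
container 7: place 28 m³, 22 m³ left
container 7: place 21 m³, 1 m³ left
container 8: place 21 m³, 29 m³ left
container 3: place 12 m³, 3 m³ left
container 4: place 12 m³, 3 m³ left
container 5: place 7 m³, 10 m³ left
container 5: place 6 m³, 4 m³ left
container 6: place 5 m³, 14 m³ left
8 containers × 50 m³ = 400 m³; used 342 m³; unused 58 m³.

58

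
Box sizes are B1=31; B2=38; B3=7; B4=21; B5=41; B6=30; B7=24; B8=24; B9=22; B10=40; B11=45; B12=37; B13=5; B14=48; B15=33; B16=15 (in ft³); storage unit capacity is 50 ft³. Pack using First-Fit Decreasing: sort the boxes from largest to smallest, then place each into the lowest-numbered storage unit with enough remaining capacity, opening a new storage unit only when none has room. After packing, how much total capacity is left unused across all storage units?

89

Sorted descending: 48, 45, 41, 40, 38, 37, 33, 31, 30, 24, 24, 22, 21, 15, 7, 5.
Put 48 ft³ in storage unit 1; 2 ft³ remain.
Put 45 ft³ in storage unit 2; 5 ft³ remain.
Put 41 ft³ in storage unit 3; 9 ft³ remain.
Put 40 ft³ in storage unit 4; 10 ft³ remain.
Put 38 ft³ in storage unit 5; 12 ft³ remain.
Put 37 ft³ in storage unit 6; 13 ft³ remain.
Put 33 ft³ in storage unit 7; 17 ft³ remain.
Put 31 ft³ in storage unit 8; 19 ft³ remain.
Put 30 ft³ in storage unit 9; 20 ft³ remain.
Put 24 ft³ in storage unit 10; 26 ft³ remain.
Put 24 ft³ in storage unit 10; 2 ft³ remain.
Put 22 ft³ in storage unit 11; 28 ft³ remain.
Put 21 ft³ in storage unit 11; 7 ft³ remain.
Put 15 ft³ in storage unit 7; 2 ft³ remain.
Put 7 ft³ in storage unit 3; 2 ft³ remain.
Put 5 ft³ in storage unit 2; 0 ft³ remain.
11 storage units × 50 ft³ = 550 ft³; used 461 ft³; unused 89 ft³.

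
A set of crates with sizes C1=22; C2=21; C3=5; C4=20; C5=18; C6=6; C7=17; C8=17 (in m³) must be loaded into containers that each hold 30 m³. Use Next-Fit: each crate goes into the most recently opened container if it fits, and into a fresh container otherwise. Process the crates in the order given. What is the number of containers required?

6

C1 (22 m³) → container 1 (remaining 8 m³)
C2 (21 m³) → container 2 (remaining 9 m³)
C3 (5 m³) → container 2 (remaining 4 m³)
C4 (20 m³) → container 3 (remaining 10 m³)
C5 (18 m³) → container 4 (remaining 12 m³)
C6 (6 m³) → container 4 (remaining 6 m³)
C7 (17 m³) → container 5 (remaining 13 m³)
C8 (17 m³) → container 6 (remaining 13 m³)
Final containers: [22] [21,5] [20] [18,6] [17] [17].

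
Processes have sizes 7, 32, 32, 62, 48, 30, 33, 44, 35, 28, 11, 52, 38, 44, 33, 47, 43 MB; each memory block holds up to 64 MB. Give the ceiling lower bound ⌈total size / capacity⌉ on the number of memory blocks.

Total size = 7 + 32 + 32 + 62 + 48 + 30 + 33 + 44 + 35 + 28 + 11 + 52 + 38 + 44 + 33 + 47 + 43 = 619 MB.
⌈619 / 64⌉ = 10.

10 memory blocks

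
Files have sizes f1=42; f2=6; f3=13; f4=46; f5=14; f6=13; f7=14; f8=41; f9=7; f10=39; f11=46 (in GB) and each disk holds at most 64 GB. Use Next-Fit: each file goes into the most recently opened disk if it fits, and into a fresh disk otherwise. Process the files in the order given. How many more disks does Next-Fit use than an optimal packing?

1

Next-Fit: [42,6,13] [46,14] [13,14] [41,7] [39] [46] → 6 disks.
Total size 281 GB; any packing needs at least ⌈281/64⌉ = 5 disks.
An optimal packing achieves that bound: [46,14] [46,14] [42,13,7] [41,13,6] [39] → 5 disks.
Excess: 6 − 5 = 1.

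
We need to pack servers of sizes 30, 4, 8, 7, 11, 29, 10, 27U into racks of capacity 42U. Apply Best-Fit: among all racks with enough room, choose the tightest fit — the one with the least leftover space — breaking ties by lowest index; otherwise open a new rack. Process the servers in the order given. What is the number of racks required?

4

Put 30U in rack 1; 12U remain.
Put 4U in rack 1; 8U remain.
Put 8U in rack 1; 0U remain.
Put 7U in rack 2; 35U remain.
Put 11U in rack 2; 24U remain.
Put 29U in rack 3; 13U remain.
Put 10U in rack 3; 3U remain.
Put 27U in rack 4; 15U remain.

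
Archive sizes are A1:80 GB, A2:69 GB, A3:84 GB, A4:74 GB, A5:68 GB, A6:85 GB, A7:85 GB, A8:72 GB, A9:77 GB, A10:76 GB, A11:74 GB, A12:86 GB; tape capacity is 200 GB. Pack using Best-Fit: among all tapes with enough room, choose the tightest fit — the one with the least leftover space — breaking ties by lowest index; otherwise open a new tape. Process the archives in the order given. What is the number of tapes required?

A1 (80 GB) → tape 1 (remaining 120 GB)
A2 (69 GB) → tape 1 (remaining 51 GB)
A3 (84 GB) → tape 2 (remaining 116 GB)
A4 (74 GB) → tape 2 (remaining 42 GB)
A5 (68 GB) → tape 3 (remaining 132 GB)
A6 (85 GB) → tape 3 (remaining 47 GB)
A7 (85 GB) → tape 4 (remaining 115 GB)
A8 (72 GB) → tape 4 (remaining 43 GB)
A9 (77 GB) → tape 5 (remaining 123 GB)
A10 (76 GB) → tape 5 (remaining 47 GB)
A11 (74 GB) → tape 6 (remaining 126 GB)
A12 (86 GB) → tape 6 (remaining 40 GB)

6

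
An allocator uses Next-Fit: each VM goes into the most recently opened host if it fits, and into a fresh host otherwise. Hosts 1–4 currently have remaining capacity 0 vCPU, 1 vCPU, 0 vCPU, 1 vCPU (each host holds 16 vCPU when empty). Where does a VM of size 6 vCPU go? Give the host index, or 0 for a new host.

0

Next-Fit only looks at host 4, which has 1 vCPU free.
6 vCPU does not fit, so a new host is opened.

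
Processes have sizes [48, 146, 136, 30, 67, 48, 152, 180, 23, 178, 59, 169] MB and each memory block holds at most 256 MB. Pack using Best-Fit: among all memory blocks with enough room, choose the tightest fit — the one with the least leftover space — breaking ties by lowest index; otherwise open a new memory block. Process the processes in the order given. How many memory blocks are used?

6

memory block 1: place 48 MB, 208 MB left
memory block 1: place 146 MB, 62 MB left
memory block 2: place 136 MB, 120 MB left
memory block 1: place 30 MB, 32 MB left
memory block 2: place 67 MB, 53 MB left
memory block 2: place 48 MB, 5 MB left
memory block 3: place 152 MB, 104 MB left
memory block 4: place 180 MB, 76 MB left
memory block 1: place 23 MB, 9 MB left
memory block 5: place 178 MB, 78 MB left
memory block 4: place 59 MB, 17 MB left
memory block 6: place 169 MB, 87 MB left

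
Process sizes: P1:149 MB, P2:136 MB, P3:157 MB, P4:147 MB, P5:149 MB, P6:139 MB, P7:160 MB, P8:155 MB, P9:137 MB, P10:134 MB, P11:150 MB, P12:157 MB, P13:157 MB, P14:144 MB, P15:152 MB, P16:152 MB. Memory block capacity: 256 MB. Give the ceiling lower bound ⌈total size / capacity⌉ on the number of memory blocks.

Total size = 149 + 136 + 157 + 147 + 149 + 139 + 160 + 155 + 137 + 134 + 150 + 157 + 157 + 144 + 152 + 152 = 2375 MB.
⌈2375 / 256⌉ = 10.

10 memory blocks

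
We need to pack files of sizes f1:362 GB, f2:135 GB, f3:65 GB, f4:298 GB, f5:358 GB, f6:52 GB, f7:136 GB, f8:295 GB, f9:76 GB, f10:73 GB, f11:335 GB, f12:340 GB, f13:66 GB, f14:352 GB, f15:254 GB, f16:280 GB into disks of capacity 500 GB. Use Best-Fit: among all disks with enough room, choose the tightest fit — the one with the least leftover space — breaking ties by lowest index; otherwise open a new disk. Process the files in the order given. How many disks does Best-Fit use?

f1 (362 GB) → disk 1 (remaining 138 GB)
f2 (135 GB) → disk 1 (remaining 3 GB)
f3 (65 GB) → disk 2 (remaining 435 GB)
f4 (298 GB) → disk 2 (remaining 137 GB)
f5 (358 GB) → disk 3 (remaining 142 GB)
f6 (52 GB) → disk 2 (remaining 85 GB)
f7 (136 GB) → disk 3 (remaining 6 GB)
f8 (295 GB) → disk 4 (remaining 205 GB)
f9 (76 GB) → disk 2 (remaining 9 GB)
f10 (73 GB) → disk 4 (remaining 132 GB)
f11 (335 GB) → disk 5 (remaining 165 GB)
f12 (340 GB) → disk 6 (remaining 160 GB)
f13 (66 GB) → disk 4 (remaining 66 GB)
f14 (352 GB) → disk 7 (remaining 148 GB)
f15 (254 GB) → disk 8 (remaining 246 GB)
f16 (280 GB) → disk 9 (remaining 220 GB)
Final disks: [362,135] [65,298,52,76] [358,136] [295,73,66] [335] [340] [352] [254] [280].

9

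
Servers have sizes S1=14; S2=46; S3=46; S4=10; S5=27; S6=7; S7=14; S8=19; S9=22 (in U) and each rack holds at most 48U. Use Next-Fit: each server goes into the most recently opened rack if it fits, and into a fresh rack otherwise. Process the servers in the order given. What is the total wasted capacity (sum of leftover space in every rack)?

Put S1 (14U) in rack 1; 34U remain.
Put S2 (46U) in rack 2; 2U remain.
Put S3 (46U) in rack 3; 2U remain.
Put S4 (10U) in rack 4; 38U remain.
Put S5 (27U) in rack 4; 11U remain.
Put S6 (7U) in rack 4; 4U remain.
Put S7 (14U) in rack 5; 34U remain.
Put S8 (19U) in rack 5; 15U remain.
Put S9 (22U) in rack 6; 26U remain.
6 racks × 48U = 288U; used 205U; unused 83U.

83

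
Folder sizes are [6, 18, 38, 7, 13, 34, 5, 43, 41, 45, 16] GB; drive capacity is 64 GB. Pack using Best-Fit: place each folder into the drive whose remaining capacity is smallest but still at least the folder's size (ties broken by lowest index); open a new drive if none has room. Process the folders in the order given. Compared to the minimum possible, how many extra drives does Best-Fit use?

0

Best-Fit: [6,18,38] [7,13,34,5] [43] [41] [45,16] → 5 drives.
Total size 266 GB; any packing needs at least ⌈266/64⌉ = 5 drives.
So 5 is already optimal.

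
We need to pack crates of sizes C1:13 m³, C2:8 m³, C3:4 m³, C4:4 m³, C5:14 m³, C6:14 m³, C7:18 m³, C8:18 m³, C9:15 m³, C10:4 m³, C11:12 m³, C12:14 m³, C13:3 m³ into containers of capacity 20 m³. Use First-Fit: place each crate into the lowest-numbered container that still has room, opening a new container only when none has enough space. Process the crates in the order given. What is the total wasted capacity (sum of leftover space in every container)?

C1 (13 m³) → container 1 (remaining 7 m³)
C2 (8 m³) → container 2 (remaining 12 m³)
C3 (4 m³) → container 1 (remaining 3 m³)
C4 (4 m³) → container 2 (remaining 8 m³)
C5 (14 m³) → container 3 (remaining 6 m³)
C6 (14 m³) → container 4 (remaining 6 m³)
C7 (18 m³) → container 5 (remaining 2 m³)
C8 (18 m³) → container 6 (remaining 2 m³)
C9 (15 m³) → container 7 (remaining 5 m³)
C10 (4 m³) → container 2 (remaining 4 m³)
C11 (12 m³) → container 8 (remaining 8 m³)
C12 (14 m³) → container 9 (remaining 6 m³)
C13 (3 m³) → container 1 (remaining 0 m³)
9 containers × 20 m³ = 180 m³; used 141 m³; unused 39 m³.

39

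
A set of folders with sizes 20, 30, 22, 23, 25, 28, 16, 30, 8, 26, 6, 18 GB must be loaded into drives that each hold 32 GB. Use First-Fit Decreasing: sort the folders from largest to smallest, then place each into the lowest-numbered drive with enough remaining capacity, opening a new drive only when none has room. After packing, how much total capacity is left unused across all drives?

Sorted descending: 30, 30, 28, 26, 25, 23, 22, 20, 18, 16, 8, 6.
drive 1: place 30 GB, 2 GB left
drive 2: place 30 GB, 2 GB left
drive 3: place 28 GB, 4 GB left
drive 4: place 26 GB, 6 GB left
drive 5: place 25 GB, 7 GB left
drive 6: place 23 GB, 9 GB left
drive 7: place 22 GB, 10 GB left
drive 8: place 20 GB, 12 GB left
drive 9: place 18 GB, 14 GB left
drive 10: place 16 GB, 16 GB left
drive 6: place 8 GB, 1 GB left
drive 4: place 6 GB, 0 GB left
10 drives × 32 GB = 320 GB; used 252 GB; unused 68 GB.

68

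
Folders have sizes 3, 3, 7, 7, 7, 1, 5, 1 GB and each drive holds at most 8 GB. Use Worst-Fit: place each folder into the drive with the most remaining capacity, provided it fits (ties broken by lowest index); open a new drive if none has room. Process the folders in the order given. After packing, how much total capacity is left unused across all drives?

6

Put 3 GB in drive 1; 5 GB remain.
Put 3 GB in drive 1; 2 GB remain.
Put 7 GB in drive 2; 1 GB remain.
Put 7 GB in drive 3; 1 GB remain.
Put 7 GB in drive 4; 1 GB remain.
Put 1 GB in drive 1; 1 GB remain.
Put 5 GB in drive 5; 3 GB remain.
Put 1 GB in drive 5; 2 GB remain.
5 drives × 8 GB = 40 GB; used 34 GB; unused 6 GB.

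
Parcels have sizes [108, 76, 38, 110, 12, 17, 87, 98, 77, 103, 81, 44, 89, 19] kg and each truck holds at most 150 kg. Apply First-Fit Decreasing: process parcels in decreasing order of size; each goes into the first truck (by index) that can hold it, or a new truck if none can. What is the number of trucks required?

9

Sorted descending: 110, 108, 103, 98, 89, 87, 81, 77, 76, 44, 38, 19, 17, 12.
truck 1: place 110 kg, 40 kg left
truck 2: place 108 kg, 42 kg left
truck 3: place 103 kg, 47 kg left
truck 4: place 98 kg, 52 kg left
truck 5: place 89 kg, 61 kg left
truck 6: place 87 kg, 63 kg left
truck 7: place 81 kg, 69 kg left
truck 8: place 77 kg, 73 kg left
truck 9: place 76 kg, 74 kg left
truck 3: place 44 kg, 3 kg left
truck 1: place 38 kg, 2 kg left
truck 2: place 19 kg, 23 kg left
truck 2: place 17 kg, 6 kg left
truck 4: place 12 kg, 40 kg left
Final trucks: [110,38] [108,19,17] [103,44] [98,12] [89] [87] [81] [77] [76].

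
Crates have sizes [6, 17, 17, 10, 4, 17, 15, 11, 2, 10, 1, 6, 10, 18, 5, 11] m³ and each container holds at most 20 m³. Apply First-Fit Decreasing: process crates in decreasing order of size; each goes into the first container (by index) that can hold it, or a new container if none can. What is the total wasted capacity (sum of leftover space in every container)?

20

Sorted descending: 18, 17, 17, 17, 15, 11, 11, 10, 10, 10, 6, 6, 5, 4, 2, 1.
Put 18 m³ in container 1; 2 m³ remain.
Put 17 m³ in container 2; 3 m³ remain.
Put 17 m³ in container 3; 3 m³ remain.
Put 17 m³ in container 4; 3 m³ remain.
Put 15 m³ in container 5; 5 m³ remain.
Put 11 m³ in container 6; 9 m³ remain.
Put 11 m³ in container 7; 9 m³ remain.
Put 10 m³ in container 8; 10 m³ remain.
Put 10 m³ in container 8; 0 m³ remain.
Put 10 m³ in container 9; 10 m³ remain.
Put 6 m³ in container 6; 3 m³ remain.
Put 6 m³ in container 7; 3 m³ remain.
Put 5 m³ in container 5; 0 m³ remain.
Put 4 m³ in container 9; 6 m³ remain.
Put 2 m³ in container 1; 0 m³ remain.
Put 1 m³ in container 2; 2 m³ remain.
9 containers × 20 m³ = 180 m³; used 160 m³; unused 20 m³.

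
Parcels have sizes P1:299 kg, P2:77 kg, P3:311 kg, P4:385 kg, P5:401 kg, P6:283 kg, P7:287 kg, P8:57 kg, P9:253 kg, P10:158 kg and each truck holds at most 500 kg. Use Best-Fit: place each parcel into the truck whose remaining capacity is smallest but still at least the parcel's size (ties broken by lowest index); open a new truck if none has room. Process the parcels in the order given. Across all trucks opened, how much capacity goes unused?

truck 1: place P1 (299 kg), 201 kg left
truck 1: place P2 (77 kg), 124 kg left
truck 2: place P3 (311 kg), 189 kg left
truck 3: place P4 (385 kg), 115 kg left
truck 4: place P5 (401 kg), 99 kg left
truck 5: place P6 (283 kg), 217 kg left
truck 6: place P7 (287 kg), 213 kg left
truck 4: place P8 (57 kg), 42 kg left
truck 7: place P9 (253 kg), 247 kg left
truck 2: place P10 (158 kg), 31 kg left
7 trucks × 500 kg = 3500 kg; used 2511 kg; unused 989 kg.

989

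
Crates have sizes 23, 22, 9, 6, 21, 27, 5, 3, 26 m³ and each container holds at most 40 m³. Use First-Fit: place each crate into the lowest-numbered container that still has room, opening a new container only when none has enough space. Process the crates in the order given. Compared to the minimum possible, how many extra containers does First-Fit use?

First-Fit: [23,9,6] [22,5,3] [21] [27] [26] → 5 containers.
5 crates exceed 20 m³ (half the capacity), and no two of those can share a container, so at least 5 containers are needed.
So 5 is already optimal.

0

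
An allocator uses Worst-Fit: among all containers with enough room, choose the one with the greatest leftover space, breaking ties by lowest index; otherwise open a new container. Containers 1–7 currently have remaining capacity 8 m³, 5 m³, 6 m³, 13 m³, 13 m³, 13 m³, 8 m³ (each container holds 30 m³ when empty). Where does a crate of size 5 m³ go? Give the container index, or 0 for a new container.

Containers with room: container 1 (8 m³), container 2 (5 m³), container 3 (6 m³), container 4 (13 m³), container 5 (13 m³), container 6 (13 m³), container 7 (8 m³).
Most room is container 4 with 13 m³ free.

4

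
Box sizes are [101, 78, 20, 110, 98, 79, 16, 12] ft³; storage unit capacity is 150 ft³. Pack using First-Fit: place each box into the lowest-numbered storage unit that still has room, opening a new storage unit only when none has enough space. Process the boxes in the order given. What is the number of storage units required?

storage unit 1: place 101 ft³, 49 ft³ left
storage unit 2: place 78 ft³, 72 ft³ left
storage unit 1: place 20 ft³, 29 ft³ left
storage unit 3: place 110 ft³, 40 ft³ left
storage unit 4: place 98 ft³, 52 ft³ left
storage unit 5: place 79 ft³, 71 ft³ left
storage unit 1: place 16 ft³, 13 ft³ left
storage unit 1: place 12 ft³, 1 ft³ left

5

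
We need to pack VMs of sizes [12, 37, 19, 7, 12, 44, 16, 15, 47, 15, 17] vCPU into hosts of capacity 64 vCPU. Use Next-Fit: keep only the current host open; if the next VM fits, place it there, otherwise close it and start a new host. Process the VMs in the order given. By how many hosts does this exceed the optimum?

1

Next-Fit: [12,37] [19,7,12] [44,16] [15,47] [15,17] → 5 hosts.
Total size 241 vCPU; any packing needs at least ⌈241/64⌉ = 4 hosts.
An optimal packing achieves that bound: [47,17] [44,19] [37,16,7] [15,15,12,12] → 4 hosts.
Excess: 5 − 4 = 1.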